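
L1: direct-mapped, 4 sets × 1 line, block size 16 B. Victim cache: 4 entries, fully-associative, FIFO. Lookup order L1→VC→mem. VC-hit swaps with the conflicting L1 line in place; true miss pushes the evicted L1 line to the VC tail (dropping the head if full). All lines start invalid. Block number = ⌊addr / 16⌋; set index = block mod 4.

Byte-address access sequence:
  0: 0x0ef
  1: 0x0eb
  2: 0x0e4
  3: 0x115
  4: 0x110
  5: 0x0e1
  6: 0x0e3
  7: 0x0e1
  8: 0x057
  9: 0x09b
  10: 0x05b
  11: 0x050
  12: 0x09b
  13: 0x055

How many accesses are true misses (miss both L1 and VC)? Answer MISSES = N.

MISSES = 4

0: 0xef (blk 14, set 2) → MISS  vc=[]
1: 0xeb (blk 14, set 2) → L1-HIT  vc=[]
2: 0xe4 (blk 14, set 2) → L1-HIT  vc=[]
3: 0x115 (blk 17, set 1) → MISS  vc=[]
4: 0x110 (blk 17, set 1) → L1-HIT  vc=[]
5: 0xe1 (blk 14, set 2) → L1-HIT  vc=[]
6: 0xe3 (blk 14, set 2) → L1-HIT  vc=[]
7: 0xe1 (blk 14, set 2) → L1-HIT  vc=[]
8: 0x57 (blk 5, set 1) → MISS  vc=[17]
9: 0x9b (blk 9, set 1) → MISS  vc=[17, 5]
10: 0x5b (blk 5, set 1) → VC-HIT  vc=[17, 9]
11: 0x50 (blk 5, set 1) → L1-HIT  vc=[17, 9]
12: 0x9b (blk 9, set 1) → VC-HIT  vc=[17, 5]
13: 0x55 (blk 5, set 1) → VC-HIT  vc=[17, 9]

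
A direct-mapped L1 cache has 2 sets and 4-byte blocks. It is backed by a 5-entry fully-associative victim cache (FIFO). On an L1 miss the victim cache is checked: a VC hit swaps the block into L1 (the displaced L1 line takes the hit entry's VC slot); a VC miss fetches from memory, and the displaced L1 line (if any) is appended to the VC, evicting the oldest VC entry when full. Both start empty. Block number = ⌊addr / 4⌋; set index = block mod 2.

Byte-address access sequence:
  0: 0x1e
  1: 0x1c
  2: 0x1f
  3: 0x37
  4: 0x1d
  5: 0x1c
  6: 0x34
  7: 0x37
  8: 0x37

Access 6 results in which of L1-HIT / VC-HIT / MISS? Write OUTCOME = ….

0: 0x1e (blk 7, set 1) → MISS  vc=[]
1: 0x1c (blk 7, set 1) → L1-HIT  vc=[]
2: 0x1f (blk 7, set 1) → L1-HIT  vc=[]
3: 0x37 (blk 13, set 1) → MISS  vc=[7]
4: 0x1d (blk 7, set 1) → VC-HIT  vc=[13]
5: 0x1c (blk 7, set 1) → L1-HIT  vc=[13]
6: 0x34 (blk 13, set 1) → VC-HIT  vc=[7]
7: 0x37 (blk 13, set 1) → L1-HIT  vc=[7]
8: 0x37 (blk 13, set 1) → L1-HIT  vc=[7]

OUTCOME = VC-HIT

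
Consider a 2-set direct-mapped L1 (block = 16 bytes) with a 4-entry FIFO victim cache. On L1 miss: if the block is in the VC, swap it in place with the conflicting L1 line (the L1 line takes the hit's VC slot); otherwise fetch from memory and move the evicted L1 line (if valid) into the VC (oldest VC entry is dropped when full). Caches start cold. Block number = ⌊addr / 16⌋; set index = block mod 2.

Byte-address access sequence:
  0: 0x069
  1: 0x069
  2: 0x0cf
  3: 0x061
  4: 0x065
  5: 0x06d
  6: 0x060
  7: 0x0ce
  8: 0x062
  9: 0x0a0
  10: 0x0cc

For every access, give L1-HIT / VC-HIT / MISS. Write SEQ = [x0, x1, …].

0: 0x69 (blk 6, set 0) → MISS  vc=[]
1: 0x69 (blk 6, set 0) → L1-HIT  vc=[]
2: 0xcf (blk 12, set 0) → MISS  vc=[6]
3: 0x61 (blk 6, set 0) → VC-HIT  vc=[12]
4: 0x65 (blk 6, set 0) → L1-HIT  vc=[12]
5: 0x6d (blk 6, set 0) → L1-HIT  vc=[12]
6: 0x60 (blk 6, set 0) → L1-HIT  vc=[12]
7: 0xce (blk 12, set 0) → VC-HIT  vc=[6]
8: 0x62 (blk 6, set 0) → VC-HIT  vc=[12]
9: 0xa0 (blk 10, set 0) → MISS  vc=[12, 6]
10: 0xcc (blk 12, set 0) → VC-HIT  vc=[10, 6]

SEQ = [MISS, L1-HIT, MISS, VC-HIT, L1-HIT, L1-HIT, L1-HIT, VC-HIT, VC-HIT, MISS, VC-HIT]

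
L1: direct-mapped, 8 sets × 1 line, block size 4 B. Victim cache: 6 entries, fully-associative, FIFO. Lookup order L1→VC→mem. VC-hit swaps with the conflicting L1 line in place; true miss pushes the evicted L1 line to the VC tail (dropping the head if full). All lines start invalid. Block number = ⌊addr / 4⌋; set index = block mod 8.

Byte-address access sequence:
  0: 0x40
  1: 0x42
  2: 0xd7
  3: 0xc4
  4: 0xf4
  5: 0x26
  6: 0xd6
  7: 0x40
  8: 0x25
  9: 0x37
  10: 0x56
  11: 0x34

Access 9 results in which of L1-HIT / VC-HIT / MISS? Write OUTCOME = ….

OUTCOME = MISS

#0 0x40→b16/s0 MISS; vc=[]
#1 0x42→b16/s0 L1-HIT; vc=[]
#2 0xd7→b53/s5 MISS; vc=[]
#3 0xc4→b49/s1 MISS; vc=[]
#4 0xf4→b61/s5 MISS; vc=[53]
#5 0x26→b9/s1 MISS; vc=[53,49]
#6 0xd6→b53/s5 VC-HIT; vc=[61,49]
#7 0x40→b16/s0 L1-HIT; vc=[61,49]
#8 0x25→b9/s1 L1-HIT; vc=[61,49]
#9 0x37→b13/s5 MISS; vc=[61,49,53]
#10 0x56→b21/s5 MISS; vc=[61,49,53,13]
#11 0x34→b13/s5 VC-HIT; vc=[61,49,53,21]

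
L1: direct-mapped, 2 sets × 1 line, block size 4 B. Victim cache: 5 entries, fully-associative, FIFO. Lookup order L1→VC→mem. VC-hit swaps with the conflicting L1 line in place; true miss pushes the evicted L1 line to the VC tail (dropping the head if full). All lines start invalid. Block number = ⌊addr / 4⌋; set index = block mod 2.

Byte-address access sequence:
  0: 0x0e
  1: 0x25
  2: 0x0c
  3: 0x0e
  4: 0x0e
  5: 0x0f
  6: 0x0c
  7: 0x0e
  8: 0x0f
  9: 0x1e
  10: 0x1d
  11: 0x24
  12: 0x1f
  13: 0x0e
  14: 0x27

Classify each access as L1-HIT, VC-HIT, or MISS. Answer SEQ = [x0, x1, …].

SEQ = [MISS, MISS, VC-HIT, L1-HIT, L1-HIT, L1-HIT, L1-HIT, L1-HIT, L1-HIT, MISS, L1-HIT, VC-HIT, VC-HIT, VC-HIT, VC-HIT]

0: 0xe (blk 3, set 1) → MISS  vc=[]
1: 0x25 (blk 9, set 1) → MISS  vc=[3]
2: 0xc (blk 3, set 1) → VC-HIT  vc=[9]
3: 0xe (blk 3, set 1) → L1-HIT  vc=[9]
4: 0xe (blk 3, set 1) → L1-HIT  vc=[9]
5: 0xf (blk 3, set 1) → L1-HIT  vc=[9]
6: 0xc (blk 3, set 1) → L1-HIT  vc=[9]
7: 0xe (blk 3, set 1) → L1-HIT  vc=[9]
8: 0xf (blk 3, set 1) → L1-HIT  vc=[9]
9: 0x1e (blk 7, set 1) → MISS  vc=[9, 3]
10: 0x1d (blk 7, set 1) → L1-HIT  vc=[9, 3]
11: 0x24 (blk 9, set 1) → VC-HIT  vc=[7, 3]
12: 0x1f (blk 7, set 1) → VC-HIT  vc=[9, 3]
13: 0xe (blk 3, set 1) → VC-HIT  vc=[9, 7]
14: 0x27 (blk 9, set 1) → VC-HIT  vc=[3, 7]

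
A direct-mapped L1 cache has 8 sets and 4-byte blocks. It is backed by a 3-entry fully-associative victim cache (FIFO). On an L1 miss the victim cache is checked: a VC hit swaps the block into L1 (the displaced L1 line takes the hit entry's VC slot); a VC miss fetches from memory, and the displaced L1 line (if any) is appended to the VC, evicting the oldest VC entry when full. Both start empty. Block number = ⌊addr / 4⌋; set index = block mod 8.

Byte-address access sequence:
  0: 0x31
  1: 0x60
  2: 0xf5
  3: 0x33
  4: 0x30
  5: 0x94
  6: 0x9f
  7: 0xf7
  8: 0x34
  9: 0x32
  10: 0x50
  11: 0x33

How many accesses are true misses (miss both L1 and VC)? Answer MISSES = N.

  [0] addr=0x31 blk=12 s=4: MISS | VC []
  [1] addr=0x60 blk=24 s=0: MISS | VC []
  [2] addr=0xf5 blk=61 s=5: MISS | VC []
  [3] addr=0x33 blk=12 s=4: L1-HIT | VC []
  [4] addr=0x30 blk=12 s=4: L1-HIT | VC []
  [5] addr=0x94 blk=37 s=5: MISS | VC [61]
  [6] addr=0x9f blk=39 s=7: MISS | VC [61]
  [7] addr=0xf7 blk=61 s=5: VC-HIT | VC [37]
  [8] addr=0x34 blk=13 s=5: MISS | VC [37, 61]
  [9] addr=0x32 blk=12 s=4: L1-HIT | VC [37, 61]
  [10] addr=0x50 blk=20 s=4: MISS | VC [37, 61, 12]
  [11] addr=0x33 blk=12 s=4: VC-HIT | VC [37, 61, 20]

MISSES = 7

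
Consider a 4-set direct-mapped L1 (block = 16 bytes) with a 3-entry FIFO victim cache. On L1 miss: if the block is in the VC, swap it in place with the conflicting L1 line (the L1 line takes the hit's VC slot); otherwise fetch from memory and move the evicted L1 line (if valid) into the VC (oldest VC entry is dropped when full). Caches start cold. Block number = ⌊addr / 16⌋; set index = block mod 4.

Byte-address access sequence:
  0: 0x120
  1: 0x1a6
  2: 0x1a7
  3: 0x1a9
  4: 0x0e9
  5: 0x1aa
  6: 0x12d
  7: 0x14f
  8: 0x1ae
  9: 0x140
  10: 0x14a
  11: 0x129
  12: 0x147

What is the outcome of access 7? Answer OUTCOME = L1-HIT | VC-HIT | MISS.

OUTCOME = MISS

#0 0x120→b18/s2 MISS; vc=[]
#1 0x1a6→b26/s2 MISS; vc=[18]
#2 0x1a7→b26/s2 L1-HIT; vc=[18]
#3 0x1a9→b26/s2 L1-HIT; vc=[18]
#4 0xe9→b14/s2 MISS; vc=[18,26]
#5 0x1aa→b26/s2 VC-HIT; vc=[18,14]
#6 0x12d→b18/s2 VC-HIT; vc=[26,14]
#7 0x14f→b20/s0 MISS; vc=[26,14]
#8 0x1ae→b26/s2 VC-HIT; vc=[18,14]
#9 0x140→b20/s0 L1-HIT; vc=[18,14]
#10 0x14a→b20/s0 L1-HIT; vc=[18,14]
#11 0x129→b18/s2 VC-HIT; vc=[26,14]
#12 0x147→b20/s0 L1-HIT; vc=[26,14]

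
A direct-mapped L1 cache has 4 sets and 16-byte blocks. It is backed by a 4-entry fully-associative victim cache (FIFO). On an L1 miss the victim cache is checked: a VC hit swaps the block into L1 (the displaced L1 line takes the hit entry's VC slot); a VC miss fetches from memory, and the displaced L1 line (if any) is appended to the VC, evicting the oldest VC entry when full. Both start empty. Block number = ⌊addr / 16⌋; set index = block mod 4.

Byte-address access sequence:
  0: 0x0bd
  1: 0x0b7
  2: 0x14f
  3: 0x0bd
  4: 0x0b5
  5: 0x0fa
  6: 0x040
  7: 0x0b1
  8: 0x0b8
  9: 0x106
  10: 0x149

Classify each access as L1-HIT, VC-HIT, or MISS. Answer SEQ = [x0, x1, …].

SEQ = [MISS, L1-HIT, MISS, L1-HIT, L1-HIT, MISS, MISS, VC-HIT, L1-HIT, MISS, VC-HIT]

#0 0xbd→b11/s3 MISS; vc=[]
#1 0xb7→b11/s3 L1-HIT; vc=[]
#2 0x14f→b20/s0 MISS; vc=[]
#3 0xbd→b11/s3 L1-HIT; vc=[]
#4 0xb5→b11/s3 L1-HIT; vc=[]
#5 0xfa→b15/s3 MISS; vc=[11]
#6 0x40→b4/s0 MISS; vc=[11,20]
#7 0xb1→b11/s3 VC-HIT; vc=[15,20]
#8 0xb8→b11/s3 L1-HIT; vc=[15,20]
#9 0x106→b16/s0 MISS; vc=[15,20,4]
#10 0x149→b20/s0 VC-HIT; vc=[15,16,4]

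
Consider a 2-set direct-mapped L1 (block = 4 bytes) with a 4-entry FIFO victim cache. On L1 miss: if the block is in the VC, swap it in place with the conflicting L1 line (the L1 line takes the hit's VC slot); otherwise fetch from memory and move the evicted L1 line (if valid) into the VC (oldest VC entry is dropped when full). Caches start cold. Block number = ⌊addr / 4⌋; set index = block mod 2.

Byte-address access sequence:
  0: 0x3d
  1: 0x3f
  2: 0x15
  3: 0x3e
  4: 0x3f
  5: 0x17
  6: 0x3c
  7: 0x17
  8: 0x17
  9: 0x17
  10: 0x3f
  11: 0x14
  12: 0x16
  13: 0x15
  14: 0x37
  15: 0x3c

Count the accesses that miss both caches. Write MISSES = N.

MISSES = 3

#0 0x3d→b15/s1 MISS; vc=[]
#1 0x3f→b15/s1 L1-HIT; vc=[]
#2 0x15→b5/s1 MISS; vc=[15]
#3 0x3e→b15/s1 VC-HIT; vc=[5]
#4 0x3f→b15/s1 L1-HIT; vc=[5]
#5 0x17→b5/s1 VC-HIT; vc=[15]
#6 0x3c→b15/s1 VC-HIT; vc=[5]
#7 0x17→b5/s1 VC-HIT; vc=[15]
#8 0x17→b5/s1 L1-HIT; vc=[15]
#9 0x17→b5/s1 L1-HIT; vc=[15]
#10 0x3f→b15/s1 VC-HIT; vc=[5]
#11 0x14→b5/s1 VC-HIT; vc=[15]
#12 0x16→b5/s1 L1-HIT; vc=[15]
#13 0x15→b5/s1 L1-HIT; vc=[15]
#14 0x37→b13/s1 MISS; vc=[15,5]
#15 0x3c→b15/s1 VC-HIT; vc=[13,5]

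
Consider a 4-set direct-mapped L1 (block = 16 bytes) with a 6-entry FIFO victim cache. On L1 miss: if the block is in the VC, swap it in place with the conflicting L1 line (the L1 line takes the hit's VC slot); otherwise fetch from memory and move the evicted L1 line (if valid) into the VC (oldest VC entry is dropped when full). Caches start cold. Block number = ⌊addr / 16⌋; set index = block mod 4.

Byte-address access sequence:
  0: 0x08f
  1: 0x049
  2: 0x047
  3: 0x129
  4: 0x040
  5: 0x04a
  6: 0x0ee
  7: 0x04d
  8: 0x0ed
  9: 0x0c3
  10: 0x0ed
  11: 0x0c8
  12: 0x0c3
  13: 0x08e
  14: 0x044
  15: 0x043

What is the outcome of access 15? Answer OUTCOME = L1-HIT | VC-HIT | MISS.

OUTCOME = L1-HIT

0: 0x8f (blk 8, set 0) → MISS  vc=[]
1: 0x49 (blk 4, set 0) → MISS  vc=[8]
2: 0x47 (blk 4, set 0) → L1-HIT  vc=[8]
3: 0x129 (blk 18, set 2) → MISS  vc=[8]
4: 0x40 (blk 4, set 0) → L1-HIT  vc=[8]
5: 0x4a (blk 4, set 0) → L1-HIT  vc=[8]
6: 0xee (blk 14, set 2) → MISS  vc=[8, 18]
7: 0x4d (blk 4, set 0) → L1-HIT  vc=[8, 18]
8: 0xed (blk 14, set 2) → L1-HIT  vc=[8, 18]
9: 0xc3 (blk 12, set 0) → MISS  vc=[8, 18, 4]
10: 0xed (blk 14, set 2) → L1-HIT  vc=[8, 18, 4]
11: 0xc8 (blk 12, set 0) → L1-HIT  vc=[8, 18, 4]
12: 0xc3 (blk 12, set 0) → L1-HIT  vc=[8, 18, 4]
13: 0x8e (blk 8, set 0) → VC-HIT  vc=[12, 18, 4]
14: 0x44 (blk 4, set 0) → VC-HIT  vc=[12, 18, 8]
15: 0x43 (blk 4, set 0) → L1-HIT  vc=[12, 18, 8]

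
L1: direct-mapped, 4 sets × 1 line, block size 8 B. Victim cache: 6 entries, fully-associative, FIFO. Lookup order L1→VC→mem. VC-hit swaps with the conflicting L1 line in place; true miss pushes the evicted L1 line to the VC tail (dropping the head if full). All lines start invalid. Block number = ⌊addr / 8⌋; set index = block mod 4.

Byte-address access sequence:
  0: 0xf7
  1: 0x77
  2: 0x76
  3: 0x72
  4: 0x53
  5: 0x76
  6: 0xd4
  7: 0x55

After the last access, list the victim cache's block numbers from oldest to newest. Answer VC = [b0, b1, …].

VC = [30, 26, 14]

0: 0xf7 (blk 30, set 2) → MISS  vc=[]
1: 0x77 (blk 14, set 2) → MISS  vc=[30]
2: 0x76 (blk 14, set 2) → L1-HIT  vc=[30]
3: 0x72 (blk 14, set 2) → L1-HIT  vc=[30]
4: 0x53 (blk 10, set 2) → MISS  vc=[30, 14]
5: 0x76 (blk 14, set 2) → VC-HIT  vc=[30, 10]
6: 0xd4 (blk 26, set 2) → MISS  vc=[30, 10, 14]
7: 0x55 (blk 10, set 2) → VC-HIT  vc=[30, 26, 14]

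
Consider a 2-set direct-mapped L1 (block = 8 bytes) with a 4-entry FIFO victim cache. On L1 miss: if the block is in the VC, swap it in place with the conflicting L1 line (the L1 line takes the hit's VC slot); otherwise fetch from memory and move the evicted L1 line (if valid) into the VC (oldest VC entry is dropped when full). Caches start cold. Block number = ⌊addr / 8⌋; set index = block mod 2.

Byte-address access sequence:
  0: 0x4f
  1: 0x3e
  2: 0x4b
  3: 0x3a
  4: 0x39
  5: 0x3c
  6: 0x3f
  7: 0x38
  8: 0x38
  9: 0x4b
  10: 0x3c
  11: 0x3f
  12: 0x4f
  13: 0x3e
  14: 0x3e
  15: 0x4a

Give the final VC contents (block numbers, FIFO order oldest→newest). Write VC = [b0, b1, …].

VC = [7]

0: 0x4f (blk 9, set 1) → MISS  vc=[]
1: 0x3e (blk 7, set 1) → MISS  vc=[9]
2: 0x4b (blk 9, set 1) → VC-HIT  vc=[7]
3: 0x3a (blk 7, set 1) → VC-HIT  vc=[9]
4: 0x39 (blk 7, set 1) → L1-HIT  vc=[9]
5: 0x3c (blk 7, set 1) → L1-HIT  vc=[9]
6: 0x3f (blk 7, set 1) → L1-HIT  vc=[9]
7: 0x38 (blk 7, set 1) → L1-HIT  vc=[9]
8: 0x38 (blk 7, set 1) → L1-HIT  vc=[9]
9: 0x4b (blk 9, set 1) → VC-HIT  vc=[7]
10: 0x3c (blk 7, set 1) → VC-HIT  vc=[9]
11: 0x3f (blk 7, set 1) → L1-HIT  vc=[9]
12: 0x4f (blk 9, set 1) → VC-HIT  vc=[7]
13: 0x3e (blk 7, set 1) → VC-HIT  vc=[9]
14: 0x3e (blk 7, set 1) → L1-HIT  vc=[9]
15: 0x4a (blk 9, set 1) → VC-HIT  vc=[7]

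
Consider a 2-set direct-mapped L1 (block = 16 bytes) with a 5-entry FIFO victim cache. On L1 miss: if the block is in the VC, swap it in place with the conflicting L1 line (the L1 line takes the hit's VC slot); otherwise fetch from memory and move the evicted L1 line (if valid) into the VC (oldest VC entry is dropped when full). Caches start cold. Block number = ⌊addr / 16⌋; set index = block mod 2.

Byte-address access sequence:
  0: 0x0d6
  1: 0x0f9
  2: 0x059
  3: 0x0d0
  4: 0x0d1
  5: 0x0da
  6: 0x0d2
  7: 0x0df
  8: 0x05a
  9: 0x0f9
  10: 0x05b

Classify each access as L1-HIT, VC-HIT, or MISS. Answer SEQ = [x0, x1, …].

SEQ = [MISS, MISS, MISS, VC-HIT, L1-HIT, L1-HIT, L1-HIT, L1-HIT, VC-HIT, VC-HIT, VC-HIT]

  [0] addr=0xd6 blk=13 s=1: MISS | VC []
  [1] addr=0xf9 blk=15 s=1: MISS | VC [13]
  [2] addr=0x59 blk=5 s=1: MISS | VC [13, 15]
  [3] addr=0xd0 blk=13 s=1: VC-HIT | VC [5, 15]
  [4] addr=0xd1 blk=13 s=1: L1-HIT | VC [5, 15]
  [5] addr=0xda blk=13 s=1: L1-HIT | VC [5, 15]
  [6] addr=0xd2 blk=13 s=1: L1-HIT | VC [5, 15]
  [7] addr=0xdf blk=13 s=1: L1-HIT | VC [5, 15]
  [8] addr=0x5a blk=5 s=1: VC-HIT | VC [13, 15]
  [9] addr=0xf9 blk=15 s=1: VC-HIT | VC [13, 5]
  [10] addr=0x5b blk=5 s=1: VC-HIT | VC [13, 15]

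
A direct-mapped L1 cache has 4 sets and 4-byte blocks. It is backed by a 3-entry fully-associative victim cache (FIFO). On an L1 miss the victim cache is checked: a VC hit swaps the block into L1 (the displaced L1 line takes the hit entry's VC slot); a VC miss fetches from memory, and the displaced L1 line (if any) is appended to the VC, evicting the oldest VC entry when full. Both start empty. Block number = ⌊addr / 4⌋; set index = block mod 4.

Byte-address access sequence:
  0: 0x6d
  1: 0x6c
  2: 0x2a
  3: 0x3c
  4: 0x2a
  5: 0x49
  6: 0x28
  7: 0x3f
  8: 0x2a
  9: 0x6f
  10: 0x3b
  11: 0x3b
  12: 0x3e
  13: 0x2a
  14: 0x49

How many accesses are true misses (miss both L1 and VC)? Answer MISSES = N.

#0 0x6d→b27/s3 MISS; vc=[]
#1 0x6c→b27/s3 L1-HIT; vc=[]
#2 0x2a→b10/s2 MISS; vc=[]
#3 0x3c→b15/s3 MISS; vc=[27]
#4 0x2a→b10/s2 L1-HIT; vc=[27]
#5 0x49→b18/s2 MISS; vc=[27,10]
#6 0x28→b10/s2 VC-HIT; vc=[27,18]
#7 0x3f→b15/s3 L1-HIT; vc=[27,18]
#8 0x2a→b10/s2 L1-HIT; vc=[27,18]
#9 0x6f→b27/s3 VC-HIT; vc=[15,18]
#10 0x3b→b14/s2 MISS; vc=[15,18,10]
#11 0x3b→b14/s2 L1-HIT; vc=[15,18,10]
#12 0x3e→b15/s3 VC-HIT; vc=[27,18,10]
#13 0x2a→b10/s2 VC-HIT; vc=[27,18,14]
#14 0x49→b18/s2 VC-HIT; vc=[27,10,14]

MISSES = 5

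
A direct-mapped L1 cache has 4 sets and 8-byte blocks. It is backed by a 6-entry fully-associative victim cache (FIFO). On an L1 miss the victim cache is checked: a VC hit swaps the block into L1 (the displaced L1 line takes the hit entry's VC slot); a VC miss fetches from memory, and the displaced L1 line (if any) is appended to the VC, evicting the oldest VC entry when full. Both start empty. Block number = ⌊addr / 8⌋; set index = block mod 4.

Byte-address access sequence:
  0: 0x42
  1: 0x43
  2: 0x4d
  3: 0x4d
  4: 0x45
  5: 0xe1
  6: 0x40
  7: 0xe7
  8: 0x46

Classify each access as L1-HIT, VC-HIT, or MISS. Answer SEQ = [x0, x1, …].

SEQ = [MISS, L1-HIT, MISS, L1-HIT, L1-HIT, MISS, VC-HIT, VC-HIT, VC-HIT]

0: 0x42 (blk 8, set 0) → MISS  vc=[]
1: 0x43 (blk 8, set 0) → L1-HIT  vc=[]
2: 0x4d (blk 9, set 1) → MISS  vc=[]
3: 0x4d (blk 9, set 1) → L1-HIT  vc=[]
4: 0x45 (blk 8, set 0) → L1-HIT  vc=[]
5: 0xe1 (blk 28, set 0) → MISS  vc=[8]
6: 0x40 (blk 8, set 0) → VC-HIT  vc=[28]
7: 0xe7 (blk 28, set 0) → VC-HIT  vc=[8]
8: 0x46 (blk 8, set 0) → VC-HIT  vc=[28]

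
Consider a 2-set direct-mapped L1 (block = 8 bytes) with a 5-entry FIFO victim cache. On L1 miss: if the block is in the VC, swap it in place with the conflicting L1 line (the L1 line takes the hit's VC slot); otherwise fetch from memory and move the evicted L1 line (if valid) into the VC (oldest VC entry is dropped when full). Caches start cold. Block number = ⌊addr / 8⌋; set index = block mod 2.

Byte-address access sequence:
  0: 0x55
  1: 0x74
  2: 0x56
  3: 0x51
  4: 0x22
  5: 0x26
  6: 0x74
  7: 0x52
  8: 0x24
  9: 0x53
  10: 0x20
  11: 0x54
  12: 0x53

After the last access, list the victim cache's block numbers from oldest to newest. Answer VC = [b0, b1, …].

  [0] addr=0x55 blk=10 s=0: MISS | VC []
  [1] addr=0x74 blk=14 s=0: MISS | VC [10]
  [2] addr=0x56 blk=10 s=0: VC-HIT | VC [14]
  [3] addr=0x51 blk=10 s=0: L1-HIT | VC [14]
  [4] addr=0x22 blk=4 s=0: MISS | VC [14, 10]
  [5] addr=0x26 blk=4 s=0: L1-HIT | VC [14, 10]
  [6] addr=0x74 blk=14 s=0: VC-HIT | VC [4, 10]
  [7] addr=0x52 blk=10 s=0: VC-HIT | VC [4, 14]
  [8] addr=0x24 blk=4 s=0: VC-HIT | VC [10, 14]
  [9] addr=0x53 blk=10 s=0: VC-HIT | VC [4, 14]
  [10] addr=0x20 blk=4 s=0: VC-HIT | VC [10, 14]
  [11] addr=0x54 blk=10 s=0: VC-HIT | VC [4, 14]
  [12] addr=0x53 blk=10 s=0: L1-HIT | VC [4, 14]

VC = [4, 14]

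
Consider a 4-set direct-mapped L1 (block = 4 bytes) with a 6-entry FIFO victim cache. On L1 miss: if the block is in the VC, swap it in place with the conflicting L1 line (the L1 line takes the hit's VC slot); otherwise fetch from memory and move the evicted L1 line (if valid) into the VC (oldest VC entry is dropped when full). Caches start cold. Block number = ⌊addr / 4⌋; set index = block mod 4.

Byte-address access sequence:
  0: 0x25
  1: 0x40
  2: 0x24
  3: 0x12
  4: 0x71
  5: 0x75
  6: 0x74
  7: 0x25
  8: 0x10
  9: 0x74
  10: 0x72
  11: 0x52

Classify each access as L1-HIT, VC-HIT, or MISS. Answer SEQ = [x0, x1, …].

SEQ = [MISS, MISS, L1-HIT, MISS, MISS, MISS, L1-HIT, VC-HIT, VC-HIT, VC-HIT, VC-HIT, MISS]

#0 0x25→b9/s1 MISS; vc=[]
#1 0x40→b16/s0 MISS; vc=[]
#2 0x24→b9/s1 L1-HIT; vc=[]
#3 0x12→b4/s0 MISS; vc=[16]
#4 0x71→b28/s0 MISS; vc=[16,4]
#5 0x75→b29/s1 MISS; vc=[16,4,9]
#6 0x74→b29/s1 L1-HIT; vc=[16,4,9]
#7 0x25→b9/s1 VC-HIT; vc=[16,4,29]
#8 0x10→b4/s0 VC-HIT; vc=[16,28,29]
#9 0x74→b29/s1 VC-HIT; vc=[16,28,9]
#10 0x72→b28/s0 VC-HIT; vc=[16,4,9]
#11 0x52→b20/s0 MISS; vc=[16,4,9,28]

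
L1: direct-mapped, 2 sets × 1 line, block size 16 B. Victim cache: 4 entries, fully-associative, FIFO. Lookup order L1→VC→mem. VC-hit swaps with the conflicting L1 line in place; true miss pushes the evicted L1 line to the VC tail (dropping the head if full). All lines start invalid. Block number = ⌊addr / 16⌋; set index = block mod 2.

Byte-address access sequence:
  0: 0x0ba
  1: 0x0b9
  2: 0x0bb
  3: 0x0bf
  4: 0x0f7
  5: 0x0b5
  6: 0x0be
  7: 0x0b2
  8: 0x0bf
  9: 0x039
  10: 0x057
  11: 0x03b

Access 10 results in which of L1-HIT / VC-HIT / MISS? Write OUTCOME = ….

OUTCOME = MISS

  [0] addr=0xba blk=11 s=1: MISS | VC []
  [1] addr=0xb9 blk=11 s=1: L1-HIT | VC []
  [2] addr=0xbb blk=11 s=1: L1-HIT | VC []
  [3] addr=0xbf blk=11 s=1: L1-HIT | VC []
  [4] addr=0xf7 blk=15 s=1: MISS | VC [11]
  [5] addr=0xb5 blk=11 s=1: VC-HIT | VC [15]
  [6] addr=0xbe blk=11 s=1: L1-HIT | VC [15]
  [7] addr=0xb2 blk=11 s=1: L1-HIT | VC [15]
  [8] addr=0xbf blk=11 s=1: L1-HIT | VC [15]
  [9] addr=0x39 blk=3 s=1: MISS | VC [15, 11]
  [10] addr=0x57 blk=5 s=1: MISS | VC [15, 11, 3]
  [11] addr=0x3b blk=3 s=1: VC-HIT | VC [15, 11, 5]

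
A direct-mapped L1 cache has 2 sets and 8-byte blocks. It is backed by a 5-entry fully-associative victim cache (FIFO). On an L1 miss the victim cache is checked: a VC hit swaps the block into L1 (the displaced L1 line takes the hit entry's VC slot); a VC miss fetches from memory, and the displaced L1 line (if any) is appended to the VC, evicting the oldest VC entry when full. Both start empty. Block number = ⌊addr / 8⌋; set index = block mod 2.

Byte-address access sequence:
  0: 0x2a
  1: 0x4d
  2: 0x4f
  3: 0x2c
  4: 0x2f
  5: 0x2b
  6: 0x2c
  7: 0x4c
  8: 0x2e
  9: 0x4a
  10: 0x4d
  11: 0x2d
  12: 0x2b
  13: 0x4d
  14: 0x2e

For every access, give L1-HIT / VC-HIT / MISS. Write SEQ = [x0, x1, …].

SEQ = [MISS, MISS, L1-HIT, VC-HIT, L1-HIT, L1-HIT, L1-HIT, VC-HIT, VC-HIT, VC-HIT, L1-HIT, VC-HIT, L1-HIT, VC-HIT, VC-HIT]

#0 0x2a→b5/s1 MISS; vc=[]
#1 0x4d→b9/s1 MISS; vc=[5]
#2 0x4f→b9/s1 L1-HIT; vc=[5]
#3 0x2c→b5/s1 VC-HIT; vc=[9]
#4 0x2f→b5/s1 L1-HIT; vc=[9]
#5 0x2b→b5/s1 L1-HIT; vc=[9]
#6 0x2c→b5/s1 L1-HIT; vc=[9]
#7 0x4c→b9/s1 VC-HIT; vc=[5]
#8 0x2e→b5/s1 VC-HIT; vc=[9]
#9 0x4a→b9/s1 VC-HIT; vc=[5]
#10 0x4d→b9/s1 L1-HIT; vc=[5]
#11 0x2d→b5/s1 VC-HIT; vc=[9]
#12 0x2b→b5/s1 L1-HIT; vc=[9]
#13 0x4d→b9/s1 VC-HIT; vc=[5]
#14 0x2e→b5/s1 VC-HIT; vc=[9]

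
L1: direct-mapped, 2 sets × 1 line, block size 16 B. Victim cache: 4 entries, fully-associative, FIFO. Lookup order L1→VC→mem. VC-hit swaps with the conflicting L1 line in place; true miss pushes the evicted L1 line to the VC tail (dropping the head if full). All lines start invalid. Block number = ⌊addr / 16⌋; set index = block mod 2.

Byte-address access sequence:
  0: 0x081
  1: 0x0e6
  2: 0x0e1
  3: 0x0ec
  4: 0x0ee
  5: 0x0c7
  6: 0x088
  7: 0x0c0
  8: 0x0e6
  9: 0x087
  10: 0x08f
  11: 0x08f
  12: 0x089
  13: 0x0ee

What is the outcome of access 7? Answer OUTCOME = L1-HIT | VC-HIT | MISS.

OUTCOME = VC-HIT

0: 0x81 (blk 8, set 0) → MISS  vc=[]
1: 0xe6 (blk 14, set 0) → MISS  vc=[8]
2: 0xe1 (blk 14, set 0) → L1-HIT  vc=[8]
3: 0xec (blk 14, set 0) → L1-HIT  vc=[8]
4: 0xee (blk 14, set 0) → L1-HIT  vc=[8]
5: 0xc7 (blk 12, set 0) → MISS  vc=[8, 14]
6: 0x88 (blk 8, set 0) → VC-HIT  vc=[12, 14]
7: 0xc0 (blk 12, set 0) → VC-HIT  vc=[8, 14]
8: 0xe6 (blk 14, set 0) → VC-HIT  vc=[8, 12]
9: 0x87 (blk 8, set 0) → VC-HIT  vc=[14, 12]
10: 0x8f (blk 8, set 0) → L1-HIT  vc=[14, 12]
11: 0x8f (blk 8, set 0) → L1-HIT  vc=[14, 12]
12: 0x89 (blk 8, set 0) → L1-HIT  vc=[14, 12]
13: 0xee (blk 14, set 0) → VC-HIT  vc=[8, 12]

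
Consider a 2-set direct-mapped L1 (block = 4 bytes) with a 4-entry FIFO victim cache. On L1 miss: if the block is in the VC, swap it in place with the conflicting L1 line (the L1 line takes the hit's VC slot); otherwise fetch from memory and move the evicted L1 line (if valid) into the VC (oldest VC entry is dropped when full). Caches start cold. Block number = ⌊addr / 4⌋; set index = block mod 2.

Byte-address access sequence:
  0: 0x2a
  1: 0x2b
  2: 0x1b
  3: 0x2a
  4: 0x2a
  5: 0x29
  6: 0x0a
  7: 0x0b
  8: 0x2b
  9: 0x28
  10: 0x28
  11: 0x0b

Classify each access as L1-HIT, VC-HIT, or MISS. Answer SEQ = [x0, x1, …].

SEQ = [MISS, L1-HIT, MISS, VC-HIT, L1-HIT, L1-HIT, MISS, L1-HIT, VC-HIT, L1-HIT, L1-HIT, VC-HIT]

#0 0x2a→b10/s0 MISS; vc=[]
#1 0x2b→b10/s0 L1-HIT; vc=[]
#2 0x1b→b6/s0 MISS; vc=[10]
#3 0x2a→b10/s0 VC-HIT; vc=[6]
#4 0x2a→b10/s0 L1-HIT; vc=[6]
#5 0x29→b10/s0 L1-HIT; vc=[6]
#6 0xa→b2/s0 MISS; vc=[6,10]
#7 0xb→b2/s0 L1-HIT; vc=[6,10]
#8 0x2b→b10/s0 VC-HIT; vc=[6,2]
#9 0x28→b10/s0 L1-HIT; vc=[6,2]
#10 0x28→b10/s0 L1-HIT; vc=[6,2]
#11 0xb→b2/s0 VC-HIT; vc=[6,10]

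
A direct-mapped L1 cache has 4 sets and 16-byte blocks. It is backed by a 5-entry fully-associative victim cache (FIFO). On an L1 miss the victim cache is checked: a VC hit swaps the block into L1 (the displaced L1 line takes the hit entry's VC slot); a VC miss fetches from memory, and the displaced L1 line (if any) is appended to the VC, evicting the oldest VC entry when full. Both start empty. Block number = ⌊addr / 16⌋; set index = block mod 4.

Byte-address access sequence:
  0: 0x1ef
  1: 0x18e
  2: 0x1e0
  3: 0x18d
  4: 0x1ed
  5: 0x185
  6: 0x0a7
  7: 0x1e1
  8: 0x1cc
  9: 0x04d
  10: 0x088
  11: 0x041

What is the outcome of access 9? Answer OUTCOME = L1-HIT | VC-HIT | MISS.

  [0] addr=0x1ef blk=30 s=2: MISS | VC []
  [1] addr=0x18e blk=24 s=0: MISS | VC []
  [2] addr=0x1e0 blk=30 s=2: L1-HIT | VC []
  [3] addr=0x18d blk=24 s=0: L1-HIT | VC []
  [4] addr=0x1ed blk=30 s=2: L1-HIT | VC []
  [5] addr=0x185 blk=24 s=0: L1-HIT | VC []
  [6] addr=0xa7 blk=10 s=2: MISS | VC [30]
  [7] addr=0x1e1 blk=30 s=2: VC-HIT | VC [10]
  [8] addr=0x1cc blk=28 s=0: MISS | VC [10, 24]
  [9] addr=0x4d blk=4 s=0: MISS | VC [10, 24, 28]
  [10] addr=0x88 blk=8 s=0: MISS | VC [10, 24, 28, 4]
  [11] addr=0x41 blk=4 s=0: VC-HIT | VC [10, 24, 28, 8]

OUTCOME = MISS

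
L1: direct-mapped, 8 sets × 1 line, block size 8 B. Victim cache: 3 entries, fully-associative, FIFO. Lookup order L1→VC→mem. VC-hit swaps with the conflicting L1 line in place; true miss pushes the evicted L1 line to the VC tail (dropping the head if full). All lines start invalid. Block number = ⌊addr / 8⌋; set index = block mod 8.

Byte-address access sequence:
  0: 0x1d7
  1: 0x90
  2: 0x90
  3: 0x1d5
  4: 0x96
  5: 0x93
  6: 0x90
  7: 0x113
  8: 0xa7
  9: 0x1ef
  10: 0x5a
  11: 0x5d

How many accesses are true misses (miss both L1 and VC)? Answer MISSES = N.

MISSES = 6

0: 0x1d7 (blk 58, set 2) → MISS  vc=[]
1: 0x90 (blk 18, set 2) → MISS  vc=[58]
2: 0x90 (blk 18, set 2) → L1-HIT  vc=[58]
3: 0x1d5 (blk 58, set 2) → VC-HIT  vc=[18]
4: 0x96 (blk 18, set 2) → VC-HIT  vc=[58]
5: 0x93 (blk 18, set 2) → L1-HIT  vc=[58]
6: 0x90 (blk 18, set 2) → L1-HIT  vc=[58]
7: 0x113 (blk 34, set 2) → MISS  vc=[58, 18]
8: 0xa7 (blk 20, set 4) → MISS  vc=[58, 18]
9: 0x1ef (blk 61, set 5) → MISS  vc=[58, 18]
10: 0x5a (blk 11, set 3) → MISS  vc=[58, 18]
11: 0x5d (blk 11, set 3) → L1-HIT  vc=[58, 18]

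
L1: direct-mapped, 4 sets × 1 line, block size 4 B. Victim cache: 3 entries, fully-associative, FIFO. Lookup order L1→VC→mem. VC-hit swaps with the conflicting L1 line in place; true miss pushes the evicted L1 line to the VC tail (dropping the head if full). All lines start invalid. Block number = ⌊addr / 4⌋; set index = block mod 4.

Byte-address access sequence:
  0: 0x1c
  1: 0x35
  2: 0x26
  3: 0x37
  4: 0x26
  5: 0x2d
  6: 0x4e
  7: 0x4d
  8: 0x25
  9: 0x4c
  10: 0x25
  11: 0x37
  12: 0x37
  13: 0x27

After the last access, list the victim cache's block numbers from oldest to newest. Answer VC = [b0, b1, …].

#0 0x1c→b7/s3 MISS; vc=[]
#1 0x35→b13/s1 MISS; vc=[]
#2 0x26→b9/s1 MISS; vc=[13]
#3 0x37→b13/s1 VC-HIT; vc=[9]
#4 0x26→b9/s1 VC-HIT; vc=[13]
#5 0x2d→b11/s3 MISS; vc=[13,7]
#6 0x4e→b19/s3 MISS; vc=[13,7,11]
#7 0x4d→b19/s3 L1-HIT; vc=[13,7,11]
#8 0x25→b9/s1 L1-HIT; vc=[13,7,11]
#9 0x4c→b19/s3 L1-HIT; vc=[13,7,11]
#10 0x25→b9/s1 L1-HIT; vc=[13,7,11]
#11 0x37→b13/s1 VC-HIT; vc=[9,7,11]
#12 0x37→b13/s1 L1-HIT; vc=[9,7,11]
#13 0x27→b9/s1 VC-HIT; vc=[13,7,11]

VC = [13, 7, 11]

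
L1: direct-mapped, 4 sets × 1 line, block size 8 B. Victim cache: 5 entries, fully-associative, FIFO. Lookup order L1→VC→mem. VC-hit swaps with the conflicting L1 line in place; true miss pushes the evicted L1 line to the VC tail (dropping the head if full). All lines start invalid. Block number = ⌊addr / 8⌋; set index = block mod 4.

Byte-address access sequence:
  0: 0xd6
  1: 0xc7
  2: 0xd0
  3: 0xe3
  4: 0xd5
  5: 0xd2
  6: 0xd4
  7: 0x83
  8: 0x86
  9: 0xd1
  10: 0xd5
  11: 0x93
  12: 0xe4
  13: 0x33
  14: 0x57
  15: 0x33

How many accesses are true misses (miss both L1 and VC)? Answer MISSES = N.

  [0] addr=0xd6 blk=26 s=2: MISS | VC []
  [1] addr=0xc7 blk=24 s=0: MISS | VC []
  [2] addr=0xd0 blk=26 s=2: L1-HIT | VC []
  [3] addr=0xe3 blk=28 s=0: MISS | VC [24]
  [4] addr=0xd5 blk=26 s=2: L1-HIT | VC [24]
  [5] addr=0xd2 blk=26 s=2: L1-HIT | VC [24]
  [6] addr=0xd4 blk=26 s=2: L1-HIT | VC [24]
  [7] addr=0x83 blk=16 s=0: MISS | VC [24, 28]
  [8] addr=0x86 blk=16 s=0: L1-HIT | VC [24, 28]
  [9] addr=0xd1 blk=26 s=2: L1-HIT | VC [24, 28]
  [10] addr=0xd5 blk=26 s=2: L1-HIT | VC [24, 28]
  [11] addr=0x93 blk=18 s=2: MISS | VC [24, 28, 26]
  [12] addr=0xe4 blk=28 s=0: VC-HIT | VC [24, 16, 26]
  [13] addr=0x33 blk=6 s=2: MISS | VC [24, 16, 26, 18]
  [14] addr=0x57 blk=10 s=2: MISS | VC [24, 16, 26, 18, 6]
  [15] addr=0x33 blk=6 s=2: VC-HIT | VC [24, 16, 26, 18, 10]

MISSES = 7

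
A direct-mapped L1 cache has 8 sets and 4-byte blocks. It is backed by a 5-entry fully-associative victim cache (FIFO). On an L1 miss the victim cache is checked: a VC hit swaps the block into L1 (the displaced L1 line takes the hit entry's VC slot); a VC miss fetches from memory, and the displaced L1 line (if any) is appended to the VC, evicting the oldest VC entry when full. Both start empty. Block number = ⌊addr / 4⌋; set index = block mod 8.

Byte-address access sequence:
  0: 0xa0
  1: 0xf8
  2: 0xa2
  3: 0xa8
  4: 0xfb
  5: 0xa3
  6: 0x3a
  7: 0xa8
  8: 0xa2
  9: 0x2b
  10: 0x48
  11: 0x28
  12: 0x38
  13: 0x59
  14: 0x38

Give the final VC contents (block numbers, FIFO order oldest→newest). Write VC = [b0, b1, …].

VC = [62, 42, 18, 22]

  [0] addr=0xa0 blk=40 s=0: MISS | VC []
  [1] addr=0xf8 blk=62 s=6: MISS | VC []
  [2] addr=0xa2 blk=40 s=0: L1-HIT | VC []
  [3] addr=0xa8 blk=42 s=2: MISS | VC []
  [4] addr=0xfb blk=62 s=6: L1-HIT | VC []
  [5] addr=0xa3 blk=40 s=0: L1-HIT | VC []
  [6] addr=0x3a blk=14 s=6: MISS | VC [62]
  [7] addr=0xa8 blk=42 s=2: L1-HIT | VC [62]
  [8] addr=0xa2 blk=40 s=0: L1-HIT | VC [62]
  [9] addr=0x2b blk=10 s=2: MISS | VC [62, 42]
  [10] addr=0x48 blk=18 s=2: MISS | VC [62, 42, 10]
  [11] addr=0x28 blk=10 s=2: VC-HIT | VC [62, 42, 18]
  [12] addr=0x38 blk=14 s=6: L1-HIT | VC [62, 42, 18]
  [13] addr=0x59 blk=22 s=6: MISS | VC [62, 42, 18, 14]
  [14] addr=0x38 blk=14 s=6: VC-HIT | VC [62, 42, 18, 22]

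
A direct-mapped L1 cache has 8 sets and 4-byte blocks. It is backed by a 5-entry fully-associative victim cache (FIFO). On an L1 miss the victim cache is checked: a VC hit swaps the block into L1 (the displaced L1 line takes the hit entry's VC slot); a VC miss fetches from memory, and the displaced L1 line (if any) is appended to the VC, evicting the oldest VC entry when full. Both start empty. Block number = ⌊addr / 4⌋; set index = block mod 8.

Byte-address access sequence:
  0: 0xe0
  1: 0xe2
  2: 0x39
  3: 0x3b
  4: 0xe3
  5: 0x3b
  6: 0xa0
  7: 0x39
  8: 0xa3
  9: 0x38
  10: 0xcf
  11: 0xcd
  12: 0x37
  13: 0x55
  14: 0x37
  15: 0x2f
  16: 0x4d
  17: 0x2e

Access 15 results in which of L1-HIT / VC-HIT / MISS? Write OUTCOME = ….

OUTCOME = MISS

#0 0xe0→b56/s0 MISS; vc=[]
#1 0xe2→b56/s0 L1-HIT; vc=[]
#2 0x39→b14/s6 MISS; vc=[]
#3 0x3b→b14/s6 L1-HIT; vc=[]
#4 0xe3→b56/s0 L1-HIT; vc=[]
#5 0x3b→b14/s6 L1-HIT; vc=[]
#6 0xa0→b40/s0 MISS; vc=[56]
#7 0x39→b14/s6 L1-HIT; vc=[56]
#8 0xa3→b40/s0 L1-HIT; vc=[56]
#9 0x38→b14/s6 L1-HIT; vc=[56]
#10 0xcf→b51/s3 MISS; vc=[56]
#11 0xcd→b51/s3 L1-HIT; vc=[56]
#12 0x37→b13/s5 MISS; vc=[56]
#13 0x55→b21/s5 MISS; vc=[56,13]
#14 0x37→b13/s5 VC-HIT; vc=[56,21]
#15 0x2f→b11/s3 MISS; vc=[56,21,51]
#16 0x4d→b19/s3 MISS; vc=[56,21,51,11]
#17 0x2e→b11/s3 VC-HIT; vc=[56,21,51,19]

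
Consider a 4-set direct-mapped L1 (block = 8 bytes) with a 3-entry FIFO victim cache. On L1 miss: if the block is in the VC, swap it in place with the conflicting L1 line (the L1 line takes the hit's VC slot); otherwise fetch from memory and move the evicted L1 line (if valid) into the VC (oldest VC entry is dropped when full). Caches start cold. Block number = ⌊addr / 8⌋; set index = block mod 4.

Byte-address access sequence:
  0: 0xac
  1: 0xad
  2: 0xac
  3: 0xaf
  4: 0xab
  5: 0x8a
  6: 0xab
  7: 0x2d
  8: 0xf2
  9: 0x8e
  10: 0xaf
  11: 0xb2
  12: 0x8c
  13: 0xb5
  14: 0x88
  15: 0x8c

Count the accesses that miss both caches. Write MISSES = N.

MISSES = 5

  [0] addr=0xac blk=21 s=1: MISS | VC []
  [1] addr=0xad blk=21 s=1: L1-HIT | VC []
  [2] addr=0xac blk=21 s=1: L1-HIT | VC []
  [3] addr=0xaf blk=21 s=1: L1-HIT | VC []
  [4] addr=0xab blk=21 s=1: L1-HIT | VC []
  [5] addr=0x8a blk=17 s=1: MISS | VC [21]
  [6] addr=0xab blk=21 s=1: VC-HIT | VC [17]
  [7] addr=0x2d blk=5 s=1: MISS | VC [17, 21]
  [8] addr=0xf2 blk=30 s=2: MISS | VC [17, 21]
  [9] addr=0x8e blk=17 s=1: VC-HIT | VC [5, 21]
  [10] addr=0xaf blk=21 s=1: VC-HIT | VC [5, 17]
  [11] addr=0xb2 blk=22 s=2: MISS | VC [5, 17, 30]
  [12] addr=0x8c blk=17 s=1: VC-HIT | VC [5, 21, 30]
  [13] addr=0xb5 blk=22 s=2: L1-HIT | VC [5, 21, 30]
  [14] addr=0x88 blk=17 s=1: L1-HIT | VC [5, 21, 30]
  [15] addr=0x8c blk=17 s=1: L1-HIT | VC [5, 21, 30]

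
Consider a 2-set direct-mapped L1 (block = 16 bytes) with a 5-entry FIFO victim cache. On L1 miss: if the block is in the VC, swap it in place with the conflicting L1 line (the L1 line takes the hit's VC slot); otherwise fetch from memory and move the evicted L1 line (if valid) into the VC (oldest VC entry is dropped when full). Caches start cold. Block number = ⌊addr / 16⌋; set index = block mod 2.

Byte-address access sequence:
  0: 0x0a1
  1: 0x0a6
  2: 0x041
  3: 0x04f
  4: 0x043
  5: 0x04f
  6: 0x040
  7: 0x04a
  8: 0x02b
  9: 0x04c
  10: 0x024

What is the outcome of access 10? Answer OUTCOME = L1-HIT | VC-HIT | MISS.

  [0] addr=0xa1 blk=10 s=0: MISS | VC []
  [1] addr=0xa6 blk=10 s=0: L1-HIT | VC []
  [2] addr=0x41 blk=4 s=0: MISS | VC [10]
  [3] addr=0x4f blk=4 s=0: L1-HIT | VC [10]
  [4] addr=0x43 blk=4 s=0: L1-HIT | VC [10]
  [5] addr=0x4f blk=4 s=0: L1-HIT | VC [10]
  [6] addr=0x40 blk=4 s=0: L1-HIT | VC [10]
  [7] addr=0x4a blk=4 s=0: L1-HIT | VC [10]
  [8] addr=0x2b blk=2 s=0: MISS | VC [10, 4]
  [9] addr=0x4c blk=4 s=0: VC-HIT | VC [10, 2]
  [10] addr=0x24 blk=2 s=0: VC-HIT | VC [10, 4]

OUTCOME = VC-HIT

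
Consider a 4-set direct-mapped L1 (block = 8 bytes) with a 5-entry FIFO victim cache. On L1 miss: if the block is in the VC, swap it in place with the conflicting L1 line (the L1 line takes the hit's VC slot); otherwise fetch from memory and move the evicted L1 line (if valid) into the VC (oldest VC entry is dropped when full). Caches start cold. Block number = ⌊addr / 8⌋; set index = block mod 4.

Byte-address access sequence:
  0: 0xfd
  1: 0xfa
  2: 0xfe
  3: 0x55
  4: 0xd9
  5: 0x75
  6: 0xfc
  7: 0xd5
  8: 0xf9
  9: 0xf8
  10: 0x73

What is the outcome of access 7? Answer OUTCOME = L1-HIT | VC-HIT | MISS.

OUTCOME = MISS

0: 0xfd (blk 31, set 3) → MISS  vc=[]
1: 0xfa (blk 31, set 3) → L1-HIT  vc=[]
2: 0xfe (blk 31, set 3) → L1-HIT  vc=[]
3: 0x55 (blk 10, set 2) → MISS  vc=[]
4: 0xd9 (blk 27, set 3) → MISS  vc=[31]
5: 0x75 (blk 14, set 2) → MISS  vc=[31, 10]
6: 0xfc (blk 31, set 3) → VC-HIT  vc=[27, 10]
7: 0xd5 (blk 26, set 2) → MISS  vc=[27, 10, 14]
8: 0xf9 (blk 31, set 3) → L1-HIT  vc=[27, 10, 14]
9: 0xf8 (blk 31, set 3) → L1-HIT  vc=[27, 10, 14]
10: 0x73 (blk 14, set 2) → VC-HIT  vc=[27, 10, 26]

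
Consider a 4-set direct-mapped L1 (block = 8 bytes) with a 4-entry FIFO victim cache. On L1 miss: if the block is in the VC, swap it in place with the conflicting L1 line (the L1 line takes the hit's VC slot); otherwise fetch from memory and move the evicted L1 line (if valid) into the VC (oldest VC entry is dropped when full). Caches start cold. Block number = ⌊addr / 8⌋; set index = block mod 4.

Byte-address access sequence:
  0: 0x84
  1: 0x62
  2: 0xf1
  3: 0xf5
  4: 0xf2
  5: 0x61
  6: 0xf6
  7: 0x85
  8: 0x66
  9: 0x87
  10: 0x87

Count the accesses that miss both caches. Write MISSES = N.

  [0] addr=0x84 blk=16 s=0: MISS | VC []
  [1] addr=0x62 blk=12 s=0: MISS | VC [16]
  [2] addr=0xf1 blk=30 s=2: MISS | VC [16]
  [3] addr=0xf5 blk=30 s=2: L1-HIT | VC [16]
  [4] addr=0xf2 blk=30 s=2: L1-HIT | VC [16]
  [5] addr=0x61 blk=12 s=0: L1-HIT | VC [16]
  [6] addr=0xf6 blk=30 s=2: L1-HIT | VC [16]
  [7] addr=0x85 blk=16 s=0: VC-HIT | VC [12]
  [8] addr=0x66 blk=12 s=0: VC-HIT | VC [16]
  [9] addr=0x87 blk=16 s=0: VC-HIT | VC [12]
  [10] addr=0x87 blk=16 s=0: L1-HIT | VC [12]

MISSES = 3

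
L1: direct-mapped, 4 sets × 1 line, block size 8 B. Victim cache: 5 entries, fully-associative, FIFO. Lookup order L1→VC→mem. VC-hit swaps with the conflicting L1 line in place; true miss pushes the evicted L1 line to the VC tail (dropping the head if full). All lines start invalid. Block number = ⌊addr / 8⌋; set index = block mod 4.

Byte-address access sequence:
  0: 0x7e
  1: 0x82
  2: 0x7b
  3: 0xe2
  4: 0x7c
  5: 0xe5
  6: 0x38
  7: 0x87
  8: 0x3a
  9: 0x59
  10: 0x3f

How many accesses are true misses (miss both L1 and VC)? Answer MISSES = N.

#0 0x7e→b15/s3 MISS; vc=[]
#1 0x82→b16/s0 MISS; vc=[]
#2 0x7b→b15/s3 L1-HIT; vc=[]
#3 0xe2→b28/s0 MISS; vc=[16]
#4 0x7c→b15/s3 L1-HIT; vc=[16]
#5 0xe5→b28/s0 L1-HIT; vc=[16]
#6 0x38→b7/s3 MISS; vc=[16,15]
#7 0x87→b16/s0 VC-HIT; vc=[28,15]
#8 0x3a→b7/s3 L1-HIT; vc=[28,15]
#9 0x59→b11/s3 MISS; vc=[28,15,7]
#10 0x3f→b7/s3 VC-HIT; vc=[28,15,11]

MISSES = 5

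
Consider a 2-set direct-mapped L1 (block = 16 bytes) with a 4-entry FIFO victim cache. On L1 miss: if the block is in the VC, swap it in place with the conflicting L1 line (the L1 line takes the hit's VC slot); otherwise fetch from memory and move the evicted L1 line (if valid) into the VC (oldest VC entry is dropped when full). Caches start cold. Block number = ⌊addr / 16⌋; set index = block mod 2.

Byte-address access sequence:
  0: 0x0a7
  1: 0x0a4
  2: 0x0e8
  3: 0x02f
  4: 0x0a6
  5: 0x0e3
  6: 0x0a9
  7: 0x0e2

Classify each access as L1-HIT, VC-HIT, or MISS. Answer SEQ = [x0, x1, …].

  [0] addr=0xa7 blk=10 s=0: MISS | VC []
  [1] addr=0xa4 blk=10 s=0: L1-HIT | VC []
  [2] addr=0xe8 blk=14 s=0: MISS | VC [10]
  [3] addr=0x2f blk=2 s=0: MISS | VC [10, 14]
  [4] addr=0xa6 blk=10 s=0: VC-HIT | VC [2, 14]
  [5] addr=0xe3 blk=14 s=0: VC-HIT | VC [2, 10]
  [6] addr=0xa9 blk=10 s=0: VC-HIT | VC [2, 14]
  [7] addr=0xe2 blk=14 s=0: VC-HIT | VC [2, 10]

SEQ = [MISS, L1-HIT, MISS, MISS, VC-HIT, VC-HIT, VC-HIT, VC-HIT]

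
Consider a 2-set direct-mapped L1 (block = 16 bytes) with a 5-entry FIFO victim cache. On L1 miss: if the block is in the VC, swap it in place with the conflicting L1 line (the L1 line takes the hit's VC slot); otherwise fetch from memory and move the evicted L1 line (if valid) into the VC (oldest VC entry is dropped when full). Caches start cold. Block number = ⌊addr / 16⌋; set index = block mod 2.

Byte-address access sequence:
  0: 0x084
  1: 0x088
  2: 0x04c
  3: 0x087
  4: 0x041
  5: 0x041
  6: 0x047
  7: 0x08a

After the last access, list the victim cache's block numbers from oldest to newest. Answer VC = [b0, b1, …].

  [0] addr=0x84 blk=8 s=0: MISS | VC []
  [1] addr=0x88 blk=8 s=0: L1-HIT | VC []
  [2] addr=0x4c blk=4 s=0: MISS | VC [8]
  [3] addr=0x87 blk=8 s=0: VC-HIT | VC [4]
  [4] addr=0x41 blk=4 s=0: VC-HIT | VC [8]
  [5] addr=0x41 blk=4 s=0: L1-HIT | VC [8]
  [6] addr=0x47 blk=4 s=0: L1-HIT | VC [8]
  [7] addr=0x8a blk=8 s=0: VC-HIT | VC [4]

VC = [4]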